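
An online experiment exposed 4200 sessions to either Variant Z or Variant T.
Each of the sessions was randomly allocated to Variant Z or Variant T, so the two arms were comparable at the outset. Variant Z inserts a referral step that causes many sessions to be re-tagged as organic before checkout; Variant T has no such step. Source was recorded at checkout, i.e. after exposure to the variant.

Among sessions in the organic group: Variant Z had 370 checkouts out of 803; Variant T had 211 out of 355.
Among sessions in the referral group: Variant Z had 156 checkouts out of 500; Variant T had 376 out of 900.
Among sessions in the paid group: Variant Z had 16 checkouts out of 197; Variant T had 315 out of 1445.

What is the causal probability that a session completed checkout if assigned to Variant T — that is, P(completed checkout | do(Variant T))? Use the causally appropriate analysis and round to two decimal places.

0.33

The stratified and pooled comparisons disagree (Variant T wins within each traffic source; Variant Z wins overall), so the answer turns on the causal role of traffic source.
The distribution of traffic source is itself part of what the variant does — it is an intermediate outcome. Holding it fixed would remove that part of the effect; the total effect is the pooled difference.
So P(outcome | do(Variant T)) is just the pooled rate for Variant T: 902/2700 = 0.334.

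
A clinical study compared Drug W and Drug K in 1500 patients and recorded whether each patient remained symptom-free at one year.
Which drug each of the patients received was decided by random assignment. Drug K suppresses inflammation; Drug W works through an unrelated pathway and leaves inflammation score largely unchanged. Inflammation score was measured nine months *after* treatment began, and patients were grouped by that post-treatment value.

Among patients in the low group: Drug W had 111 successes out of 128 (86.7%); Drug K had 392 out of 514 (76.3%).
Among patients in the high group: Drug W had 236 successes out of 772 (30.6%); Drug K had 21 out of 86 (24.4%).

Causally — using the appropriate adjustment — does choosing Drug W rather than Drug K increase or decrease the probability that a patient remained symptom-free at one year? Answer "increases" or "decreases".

decreases

Within every inflammation score level Drug W has the higher rate, yet pooled Drug K does — Simpson's reversal.
The distribution of inflammation score is itself part of what the drug does — it is an intermediate outcome. Holding it fixed would remove that part of the effect; the total effect is the pooled difference.
Pooled: Drug W 38.6% vs Drug K 68.8%; Drug K is higher overall.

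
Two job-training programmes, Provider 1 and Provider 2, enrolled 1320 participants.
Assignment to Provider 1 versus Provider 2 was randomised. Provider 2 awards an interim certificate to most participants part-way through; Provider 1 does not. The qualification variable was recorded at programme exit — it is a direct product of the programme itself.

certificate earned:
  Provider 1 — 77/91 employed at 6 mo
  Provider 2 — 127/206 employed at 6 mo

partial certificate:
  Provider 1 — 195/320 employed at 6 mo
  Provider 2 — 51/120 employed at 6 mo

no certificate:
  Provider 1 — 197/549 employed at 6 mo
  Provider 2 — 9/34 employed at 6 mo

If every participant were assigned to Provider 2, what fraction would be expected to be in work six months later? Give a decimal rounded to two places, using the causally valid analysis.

0.52

Provider 1 is higher inside every qualification attained during the programme stratum but Provider 2 is higher in aggregate. Whether to stratify depends on how qualification attained during the programme relates to the programme.
Qualification attained during the programme here is a post-treatment variable shaped by the programme; conditioning on it would introduce bias rather than remove it. The overall comparison is the causal one.
So P(outcome | do(Provider 2)) is just the pooled rate for Provider 2: 187/360 = 0.519.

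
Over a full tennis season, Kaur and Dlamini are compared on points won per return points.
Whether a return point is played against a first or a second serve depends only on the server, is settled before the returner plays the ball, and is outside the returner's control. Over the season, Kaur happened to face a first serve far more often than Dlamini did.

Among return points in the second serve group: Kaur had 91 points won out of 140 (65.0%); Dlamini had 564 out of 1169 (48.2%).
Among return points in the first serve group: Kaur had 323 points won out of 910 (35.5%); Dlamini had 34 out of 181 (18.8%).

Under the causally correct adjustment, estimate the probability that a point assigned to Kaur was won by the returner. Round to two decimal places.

0.52

Serve type differs across players for reasons unrelated to any effect of the player itself, and it separately predicts the outcome — a classic confounder. We must compare within serve type levels.
Standardising Kaur to the population serve type mix: 0.545·91/140 + 0.455·323/910 = 0.516.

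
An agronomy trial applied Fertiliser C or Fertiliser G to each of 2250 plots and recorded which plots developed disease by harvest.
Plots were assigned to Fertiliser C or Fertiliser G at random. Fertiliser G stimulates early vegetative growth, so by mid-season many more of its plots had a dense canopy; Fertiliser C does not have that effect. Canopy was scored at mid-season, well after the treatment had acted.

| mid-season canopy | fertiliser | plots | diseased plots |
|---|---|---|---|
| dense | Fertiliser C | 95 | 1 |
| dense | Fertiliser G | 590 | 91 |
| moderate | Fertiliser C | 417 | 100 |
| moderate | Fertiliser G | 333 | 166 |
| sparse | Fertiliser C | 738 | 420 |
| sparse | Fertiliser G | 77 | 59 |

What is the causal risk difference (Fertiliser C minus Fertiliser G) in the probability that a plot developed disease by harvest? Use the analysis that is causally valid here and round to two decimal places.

+0.10

Stratifying would compare fertilisers among plots the fertilisers themselves sorted into mid-season canopy groups — a form of selection on an intermediate. The unconditioned pooled rates give the total causal effect.
The causal difference is the pooled difference: 0.417 − 0.316 = +0.101.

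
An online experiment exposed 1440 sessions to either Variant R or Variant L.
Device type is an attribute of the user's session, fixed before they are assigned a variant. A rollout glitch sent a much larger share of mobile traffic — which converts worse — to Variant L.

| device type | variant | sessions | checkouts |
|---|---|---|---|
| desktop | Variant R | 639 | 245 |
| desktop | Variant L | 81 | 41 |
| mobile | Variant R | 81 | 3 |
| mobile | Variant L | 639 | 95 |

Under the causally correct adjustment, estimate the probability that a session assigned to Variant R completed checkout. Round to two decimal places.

Device type differs across variants for reasons unrelated to any effect of the variant itself, and it separately predicts the outcome — a classic confounder. We must compare within device type levels.
Standardising Variant R to the population device type mix: 0.500·245/639 + 0.500·3/81 = 0.210.

0.21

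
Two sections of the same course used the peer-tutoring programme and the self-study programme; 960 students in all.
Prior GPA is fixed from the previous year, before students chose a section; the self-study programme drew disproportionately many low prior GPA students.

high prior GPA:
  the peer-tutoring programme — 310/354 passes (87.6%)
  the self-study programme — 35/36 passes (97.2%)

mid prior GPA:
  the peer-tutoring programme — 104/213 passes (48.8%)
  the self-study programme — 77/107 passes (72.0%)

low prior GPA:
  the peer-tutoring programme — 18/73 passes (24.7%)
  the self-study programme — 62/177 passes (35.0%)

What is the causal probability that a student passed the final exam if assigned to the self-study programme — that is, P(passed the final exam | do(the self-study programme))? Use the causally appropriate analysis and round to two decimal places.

0.73

The imbalance in prior GPA band arose from how students were allocated, not from anything the teaching method did; and prior GPA band independently affects the outcome. The pooled gap is confounded — condition on prior GPA band.
Standardising the self-study programme to the population prior GPA band mix: 0.406·35/36 + 0.333·77/107 + 0.260·62/177 = 0.726.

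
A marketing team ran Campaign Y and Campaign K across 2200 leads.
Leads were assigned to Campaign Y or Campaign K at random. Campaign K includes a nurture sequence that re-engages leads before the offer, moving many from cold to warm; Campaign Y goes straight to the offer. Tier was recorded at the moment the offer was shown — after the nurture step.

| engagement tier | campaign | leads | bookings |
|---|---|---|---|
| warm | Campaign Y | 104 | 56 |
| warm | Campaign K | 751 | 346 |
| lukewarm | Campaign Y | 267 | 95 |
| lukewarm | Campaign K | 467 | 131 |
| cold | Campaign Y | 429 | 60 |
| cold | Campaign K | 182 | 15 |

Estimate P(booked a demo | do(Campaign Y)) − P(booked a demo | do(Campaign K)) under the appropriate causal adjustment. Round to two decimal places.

The distribution of engagement tier is itself part of what the campaign does — it is an intermediate outcome. Holding it fixed would remove that part of the effect; the total effect is the pooled difference.
The causal difference is the pooled difference: 0.264 − 0.351 = -0.088.

-0.09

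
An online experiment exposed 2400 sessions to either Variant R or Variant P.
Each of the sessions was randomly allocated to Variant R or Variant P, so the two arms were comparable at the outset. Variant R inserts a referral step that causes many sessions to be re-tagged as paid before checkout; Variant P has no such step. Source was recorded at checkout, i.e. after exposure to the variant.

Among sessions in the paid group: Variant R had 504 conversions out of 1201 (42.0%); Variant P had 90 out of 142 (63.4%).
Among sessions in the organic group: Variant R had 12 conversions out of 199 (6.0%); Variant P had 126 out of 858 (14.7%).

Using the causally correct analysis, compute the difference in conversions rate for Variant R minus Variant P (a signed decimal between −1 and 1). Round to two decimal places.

Traffic source is recorded after the variant and is itself shifted by it — it sits on the causal path from variant to outcome. Conditioning on a mediator would strip out part of the effect we want; the pooled comparison gives the total causal effect.
The causal difference is the pooled difference: 0.369 − 0.216 = +0.153.

+0.15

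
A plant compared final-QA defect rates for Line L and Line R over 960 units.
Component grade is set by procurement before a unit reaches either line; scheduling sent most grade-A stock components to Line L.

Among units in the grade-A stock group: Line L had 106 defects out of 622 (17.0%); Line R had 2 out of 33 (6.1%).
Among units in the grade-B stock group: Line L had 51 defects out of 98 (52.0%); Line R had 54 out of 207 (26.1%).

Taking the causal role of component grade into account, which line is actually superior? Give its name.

Line R

Here component grade is a common cause — it drives both which line a case falls under and the outcome. The crude comparison mixes populations; the stratum-specific rates are the causally relevant ones.
Within each level — grade-A stock: 17.0% vs 6.1%; grade-B stock: 52.0% vs 26.1% — Line R is lower every time.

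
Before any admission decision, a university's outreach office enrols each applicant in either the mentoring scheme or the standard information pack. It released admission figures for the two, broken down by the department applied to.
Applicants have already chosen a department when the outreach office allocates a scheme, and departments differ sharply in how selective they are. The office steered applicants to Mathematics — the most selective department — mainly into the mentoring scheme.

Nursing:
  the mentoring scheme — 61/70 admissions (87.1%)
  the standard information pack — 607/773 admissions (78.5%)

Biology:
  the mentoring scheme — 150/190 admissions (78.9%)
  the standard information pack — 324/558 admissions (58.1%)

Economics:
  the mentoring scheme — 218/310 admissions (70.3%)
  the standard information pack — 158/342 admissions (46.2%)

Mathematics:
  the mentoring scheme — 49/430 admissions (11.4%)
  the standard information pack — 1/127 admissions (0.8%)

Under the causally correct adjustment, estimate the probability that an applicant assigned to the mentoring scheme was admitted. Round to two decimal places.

Since department is a pre-existing factor (not a product of the outreach scheme) and it affects the outcome on its own, it is a confounder. The stratified rates, not the pooled rate, identify the causal effect.
Standardising the mentoring scheme to the population department mix: 0.301·61/70 + 0.267·150/190 + 0.233·218/310 + 0.199·49/430 = 0.660.

0.66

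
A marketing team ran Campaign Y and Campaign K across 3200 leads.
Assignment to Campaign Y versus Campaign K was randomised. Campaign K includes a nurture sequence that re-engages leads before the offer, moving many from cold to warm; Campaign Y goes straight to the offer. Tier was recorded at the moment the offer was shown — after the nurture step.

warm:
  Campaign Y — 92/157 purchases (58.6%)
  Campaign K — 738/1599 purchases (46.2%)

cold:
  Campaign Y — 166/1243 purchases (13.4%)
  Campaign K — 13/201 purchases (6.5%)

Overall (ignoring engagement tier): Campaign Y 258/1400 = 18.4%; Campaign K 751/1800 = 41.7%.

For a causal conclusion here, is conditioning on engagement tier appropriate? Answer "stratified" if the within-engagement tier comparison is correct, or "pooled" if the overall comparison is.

pooled

Engagement tier is recorded after the campaign and is itself shifted by it — it sits on the causal path from campaign to outcome. Conditioning on a mediator would strip out part of the effect we want; the pooled comparison gives the total causal effect.
Pooled: Campaign Y 18.4% vs Campaign K 41.7%; Campaign K is higher overall.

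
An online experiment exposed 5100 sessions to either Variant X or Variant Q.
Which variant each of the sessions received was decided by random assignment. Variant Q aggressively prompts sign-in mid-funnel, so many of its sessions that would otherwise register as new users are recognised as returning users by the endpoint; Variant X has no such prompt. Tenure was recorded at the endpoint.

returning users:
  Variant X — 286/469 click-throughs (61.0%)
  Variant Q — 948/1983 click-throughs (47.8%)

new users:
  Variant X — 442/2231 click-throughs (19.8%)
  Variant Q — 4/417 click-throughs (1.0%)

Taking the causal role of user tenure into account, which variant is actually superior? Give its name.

Within every user tenure level Variant X has the higher rate, yet pooled Variant Q does — Simpson's reversal.
Stratifying would compare variants among sessions the variants themselves sorted into user tenure groups — a form of selection on an intermediate. The unconditioned pooled rates give the total causal effect.
Pooled: Variant X 27.0% vs Variant Q 39.7%; Variant Q is higher overall.

Variant Q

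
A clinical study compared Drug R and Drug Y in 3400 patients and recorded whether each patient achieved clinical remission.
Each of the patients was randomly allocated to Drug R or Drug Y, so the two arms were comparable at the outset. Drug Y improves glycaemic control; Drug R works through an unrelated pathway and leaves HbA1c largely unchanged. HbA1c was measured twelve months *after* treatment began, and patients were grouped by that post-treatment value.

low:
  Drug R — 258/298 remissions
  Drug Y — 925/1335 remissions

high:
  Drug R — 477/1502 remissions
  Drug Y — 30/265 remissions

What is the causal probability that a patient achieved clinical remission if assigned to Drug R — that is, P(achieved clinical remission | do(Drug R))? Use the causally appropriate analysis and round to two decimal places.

The HbA1c-specific comparison favours Drug R throughout, but the pooled figures favour Drug Y. The question is whether to condition on HbA1c.
HbA1c here is a post-treatment variable shaped by the drug; conditioning on it would introduce bias rather than remove it. The overall comparison is the causal one.
So P(outcome | do(Drug R)) is just the pooled rate for Drug R: 735/1800 = 0.408.

0.41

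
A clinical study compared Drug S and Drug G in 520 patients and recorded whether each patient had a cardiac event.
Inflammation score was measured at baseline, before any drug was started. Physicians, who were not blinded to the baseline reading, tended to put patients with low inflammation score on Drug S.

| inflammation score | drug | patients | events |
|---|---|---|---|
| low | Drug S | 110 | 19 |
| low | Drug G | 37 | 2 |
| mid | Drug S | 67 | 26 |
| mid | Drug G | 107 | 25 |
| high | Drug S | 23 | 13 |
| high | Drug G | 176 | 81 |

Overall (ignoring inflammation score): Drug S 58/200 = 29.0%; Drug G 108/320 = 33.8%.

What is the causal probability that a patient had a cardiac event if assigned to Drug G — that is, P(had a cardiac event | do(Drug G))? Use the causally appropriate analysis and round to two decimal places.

0.27

Nothing the drug does changes inflammation score; the imbalance is an allocation artefact. With inflammation score also predicting the outcome, the pooled figure is confounded, and the within-stratum comparison is the causal one.
Standardising Drug G to the population inflammation score mix: 0.283·2/37 + 0.335·25/107 + 0.383·81/176 = 0.270.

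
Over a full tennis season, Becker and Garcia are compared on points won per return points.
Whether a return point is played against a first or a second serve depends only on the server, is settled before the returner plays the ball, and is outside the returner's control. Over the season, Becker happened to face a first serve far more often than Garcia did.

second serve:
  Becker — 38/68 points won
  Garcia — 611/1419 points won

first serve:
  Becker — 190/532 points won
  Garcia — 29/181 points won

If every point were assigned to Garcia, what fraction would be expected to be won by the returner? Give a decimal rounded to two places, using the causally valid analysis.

0.34

The stratified and pooled comparisons disagree (Becker wins within each serve type; Garcia wins overall), so the answer turns on the causal role of serve type.
Since serve type is a pre-existing factor (not a product of the player) and it affects the outcome on its own, it is a confounder. The stratified rates, not the pooled rate, identify the causal effect.
Standardising Garcia to the population serve type mix: 0.676·611/1419 + 0.324·29/181 = 0.343.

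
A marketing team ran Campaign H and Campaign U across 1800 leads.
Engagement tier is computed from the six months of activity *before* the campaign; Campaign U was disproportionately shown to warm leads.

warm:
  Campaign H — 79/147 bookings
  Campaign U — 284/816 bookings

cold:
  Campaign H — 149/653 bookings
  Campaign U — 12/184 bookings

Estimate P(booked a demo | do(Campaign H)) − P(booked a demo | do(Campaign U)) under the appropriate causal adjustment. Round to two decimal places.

Engagement tier satisfies the back-door criterion: it is not a descendant of the campaign, and it blocks the spurious path from campaign to outcome. Adjusting for it (i.e., using the within-engagement tier rates) gives the causal effect.
Adjusting over the population distribution of engagement tier: 0.535·(0.537−0.348) + 0.465·(0.228−0.065) = +0.177.

+0.18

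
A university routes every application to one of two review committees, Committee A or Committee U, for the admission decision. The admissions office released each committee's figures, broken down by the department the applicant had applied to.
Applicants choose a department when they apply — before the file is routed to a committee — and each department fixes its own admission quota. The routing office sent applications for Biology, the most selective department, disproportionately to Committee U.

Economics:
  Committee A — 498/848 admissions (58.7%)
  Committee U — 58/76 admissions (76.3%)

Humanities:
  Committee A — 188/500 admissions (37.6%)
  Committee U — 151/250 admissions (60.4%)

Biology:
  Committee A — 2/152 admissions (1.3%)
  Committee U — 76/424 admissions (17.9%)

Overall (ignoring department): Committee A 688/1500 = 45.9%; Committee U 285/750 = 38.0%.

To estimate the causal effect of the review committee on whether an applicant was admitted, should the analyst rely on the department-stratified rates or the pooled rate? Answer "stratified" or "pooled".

stratified

Within every department level Committee U has the higher rate, yet pooled Committee A does — Simpson's reversal.
Department satisfies the back-door criterion: it is not a descendant of the review committee, and it blocks the spurious path from review committee to outcome. Adjusting for it (i.e., using the within-department rates) gives the causal effect.
Within each level — Economics: 58.7% vs 76.3%; Humanities: 37.6% vs 60.4%; Biology: 1.3% vs 17.9% — Committee U is higher every time.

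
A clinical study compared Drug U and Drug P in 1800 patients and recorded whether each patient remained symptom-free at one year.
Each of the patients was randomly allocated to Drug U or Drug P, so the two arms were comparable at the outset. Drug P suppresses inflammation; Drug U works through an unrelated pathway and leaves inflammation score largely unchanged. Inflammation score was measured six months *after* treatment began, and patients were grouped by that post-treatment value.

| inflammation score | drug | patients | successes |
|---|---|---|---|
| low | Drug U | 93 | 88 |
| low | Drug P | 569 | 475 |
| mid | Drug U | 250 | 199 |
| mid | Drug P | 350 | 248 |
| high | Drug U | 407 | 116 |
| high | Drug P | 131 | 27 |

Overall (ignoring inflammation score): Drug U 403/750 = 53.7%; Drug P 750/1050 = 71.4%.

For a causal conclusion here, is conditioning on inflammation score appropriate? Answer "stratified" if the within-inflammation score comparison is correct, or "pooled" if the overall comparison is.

pooled

Inflammation score is downstream of the drug. One should not condition on a consequence of treatment, so the overall rates are the right comparison.
Pooled: Drug U 53.7% vs Drug P 71.4%; Drug P is higher overall.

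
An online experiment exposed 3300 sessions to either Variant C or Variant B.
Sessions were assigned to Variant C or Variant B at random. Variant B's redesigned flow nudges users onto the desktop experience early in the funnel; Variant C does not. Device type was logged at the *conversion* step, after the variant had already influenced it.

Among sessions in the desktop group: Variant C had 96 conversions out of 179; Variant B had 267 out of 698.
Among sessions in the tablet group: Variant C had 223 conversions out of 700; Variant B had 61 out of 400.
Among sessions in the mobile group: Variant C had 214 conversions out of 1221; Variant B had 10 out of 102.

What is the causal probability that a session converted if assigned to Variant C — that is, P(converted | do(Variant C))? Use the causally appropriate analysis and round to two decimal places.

The device type-specific comparison favours Variant C throughout, but the pooled figures favour Variant B. The question is whether to condition on device type.
Because the variant influences device type, device type is a post-treatment mediator, not a confounder. Stratifying on it would bias the estimate; the causal effect is the crude pooled difference.
So P(outcome | do(Variant C)) is just the pooled rate for Variant C: 533/2100 = 0.254.

0.25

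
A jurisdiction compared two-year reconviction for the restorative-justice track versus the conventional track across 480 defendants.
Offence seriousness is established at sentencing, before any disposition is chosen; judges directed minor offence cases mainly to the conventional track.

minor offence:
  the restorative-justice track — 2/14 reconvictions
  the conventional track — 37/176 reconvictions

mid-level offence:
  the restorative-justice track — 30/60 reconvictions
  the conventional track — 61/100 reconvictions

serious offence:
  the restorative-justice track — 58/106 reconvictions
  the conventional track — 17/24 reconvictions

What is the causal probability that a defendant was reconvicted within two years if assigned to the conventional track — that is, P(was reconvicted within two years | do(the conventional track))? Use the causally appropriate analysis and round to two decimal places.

Within every offence seriousness level the restorative-justice track has the lower rate, yet pooled the conventional track does — Simpson's reversal.
Since offence seriousness is a pre-existing factor (not a product of the disposition) and it affects the outcome on its own, it is a confounder. The stratified rates, not the pooled rate, identify the causal effect.
Standardising the conventional track to the population offence seriousness mix: 0.396·37/176 + 0.333·61/100 + 0.271·17/24 = 0.478.

0.48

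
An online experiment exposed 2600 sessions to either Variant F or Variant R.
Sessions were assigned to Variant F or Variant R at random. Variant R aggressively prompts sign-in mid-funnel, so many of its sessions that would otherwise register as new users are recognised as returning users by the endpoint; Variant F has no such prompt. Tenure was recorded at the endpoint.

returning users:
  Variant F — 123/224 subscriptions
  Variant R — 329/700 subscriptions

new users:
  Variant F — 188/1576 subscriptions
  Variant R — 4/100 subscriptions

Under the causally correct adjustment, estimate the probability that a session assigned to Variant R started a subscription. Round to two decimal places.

0.42

Variant F is higher inside every user tenure stratum but Variant R is higher in aggregate. Whether to stratify depends on how user tenure relates to the variant.
The distribution of user tenure is itself part of what the variant does — it is an intermediate outcome. Holding it fixed would remove that part of the effect; the total effect is the pooled difference.
So P(outcome | do(Variant R)) is just the pooled rate for Variant R: 333/800 = 0.416.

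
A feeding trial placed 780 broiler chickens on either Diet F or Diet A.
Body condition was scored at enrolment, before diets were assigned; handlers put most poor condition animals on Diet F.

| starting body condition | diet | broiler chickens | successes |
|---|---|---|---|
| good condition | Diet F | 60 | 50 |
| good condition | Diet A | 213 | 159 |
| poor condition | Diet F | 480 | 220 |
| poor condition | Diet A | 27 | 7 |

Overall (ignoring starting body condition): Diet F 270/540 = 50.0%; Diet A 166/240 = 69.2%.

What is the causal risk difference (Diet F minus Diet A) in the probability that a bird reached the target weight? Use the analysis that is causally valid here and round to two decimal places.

The starting body condition-specific comparison favours Diet F throughout, but the pooled figures favour Diet A. The question is whether to condition on starting body condition.
Starting body condition satisfies the back-door criterion: it is not a descendant of the diet, and it blocks the spurious path from diet to outcome. Adjusting for it (i.e., using the within-starting body condition rates) gives the causal effect.
Adjusting over the population distribution of starting body condition: 0.350·(0.833−0.746) + 0.650·(0.458−0.259) = +0.160.

+0.16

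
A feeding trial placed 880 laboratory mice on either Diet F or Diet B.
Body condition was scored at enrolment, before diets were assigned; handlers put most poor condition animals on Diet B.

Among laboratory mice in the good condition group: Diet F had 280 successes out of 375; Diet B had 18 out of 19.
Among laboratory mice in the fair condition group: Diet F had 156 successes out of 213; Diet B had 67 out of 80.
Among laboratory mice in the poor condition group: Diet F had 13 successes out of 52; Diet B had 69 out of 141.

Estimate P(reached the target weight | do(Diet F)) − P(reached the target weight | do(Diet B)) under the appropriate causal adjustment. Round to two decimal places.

-0.18

Since starting body condition is a pre-existing factor (not a product of the diet) and it affects the outcome on its own, it is a confounder. The stratified rates, not the pooled rate, identify the causal effect.
Adjusting over the population distribution of starting body condition: 0.448·(0.747−0.947) + 0.333·(0.732−0.838) + 0.219·(0.250−0.489) = -0.177.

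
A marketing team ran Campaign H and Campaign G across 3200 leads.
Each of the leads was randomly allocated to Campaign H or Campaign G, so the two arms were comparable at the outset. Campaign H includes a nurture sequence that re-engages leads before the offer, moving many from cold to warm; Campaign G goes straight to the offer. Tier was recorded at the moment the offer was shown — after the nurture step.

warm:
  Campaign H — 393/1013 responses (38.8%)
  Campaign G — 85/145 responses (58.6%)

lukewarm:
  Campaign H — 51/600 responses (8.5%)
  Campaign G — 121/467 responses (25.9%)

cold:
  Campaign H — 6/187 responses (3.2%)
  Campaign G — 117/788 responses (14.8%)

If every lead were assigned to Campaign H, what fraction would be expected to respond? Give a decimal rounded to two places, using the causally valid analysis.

0.25

Engagement tier lies on the pathway campaign → engagement tier → outcome, so adjusting for it blocks the indirect effect. For the total causal effect of campaign, use the unadjusted pooled rates.
So P(outcome | do(Campaign H)) is just the pooled rate for Campaign H: 450/1800 = 0.250.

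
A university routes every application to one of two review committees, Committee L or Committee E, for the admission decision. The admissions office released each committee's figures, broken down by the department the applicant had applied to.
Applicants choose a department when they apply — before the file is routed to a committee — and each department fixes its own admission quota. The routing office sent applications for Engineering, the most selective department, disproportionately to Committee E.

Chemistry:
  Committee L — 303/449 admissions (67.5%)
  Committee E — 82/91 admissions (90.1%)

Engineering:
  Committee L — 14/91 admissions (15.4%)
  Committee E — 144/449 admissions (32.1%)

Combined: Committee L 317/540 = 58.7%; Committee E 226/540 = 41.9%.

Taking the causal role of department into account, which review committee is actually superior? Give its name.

Committee E

Department is set before the review committee has any effect — it is not caused by the review committee — and it independently drives the outcome. That makes it a confounder, so the causal comparison is within department levels.
Within each level — Chemistry: 67.5% vs 90.1%; Engineering: 15.4% vs 32.1% — Committee E is higher every time.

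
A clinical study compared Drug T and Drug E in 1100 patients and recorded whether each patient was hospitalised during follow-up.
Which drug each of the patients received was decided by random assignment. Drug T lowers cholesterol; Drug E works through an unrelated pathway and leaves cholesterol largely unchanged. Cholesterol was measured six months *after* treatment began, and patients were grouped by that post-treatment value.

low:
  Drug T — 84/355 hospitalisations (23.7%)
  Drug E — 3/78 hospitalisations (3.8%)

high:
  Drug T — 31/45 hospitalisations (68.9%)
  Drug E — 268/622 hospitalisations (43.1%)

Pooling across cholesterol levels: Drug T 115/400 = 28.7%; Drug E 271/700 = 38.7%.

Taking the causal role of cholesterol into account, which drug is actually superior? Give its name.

Cholesterol is recorded after the drug and is itself shifted by it — it sits on the causal path from drug to outcome. Conditioning on a mediator would strip out part of the effect we want; the pooled comparison gives the total causal effect.
Pooled: Drug T 28.7% vs Drug E 38.7%; Drug T is lower overall.

Drug T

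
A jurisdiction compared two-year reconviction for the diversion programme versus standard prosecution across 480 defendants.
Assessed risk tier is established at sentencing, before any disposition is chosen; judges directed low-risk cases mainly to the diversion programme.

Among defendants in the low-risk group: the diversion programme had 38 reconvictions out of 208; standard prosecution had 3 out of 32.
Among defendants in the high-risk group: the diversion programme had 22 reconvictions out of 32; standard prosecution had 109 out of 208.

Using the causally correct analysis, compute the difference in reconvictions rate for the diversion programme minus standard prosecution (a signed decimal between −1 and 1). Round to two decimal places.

Assessed risk tier differs across dispositions for reasons unrelated to any effect of the disposition itself, and it separately predicts the outcome — a classic confounder. We must compare within assessed risk tier levels.
Adjusting over the population distribution of assessed risk tier: 0.500·(0.183−0.094) + 0.500·(0.688−0.524) = +0.126.

+0.13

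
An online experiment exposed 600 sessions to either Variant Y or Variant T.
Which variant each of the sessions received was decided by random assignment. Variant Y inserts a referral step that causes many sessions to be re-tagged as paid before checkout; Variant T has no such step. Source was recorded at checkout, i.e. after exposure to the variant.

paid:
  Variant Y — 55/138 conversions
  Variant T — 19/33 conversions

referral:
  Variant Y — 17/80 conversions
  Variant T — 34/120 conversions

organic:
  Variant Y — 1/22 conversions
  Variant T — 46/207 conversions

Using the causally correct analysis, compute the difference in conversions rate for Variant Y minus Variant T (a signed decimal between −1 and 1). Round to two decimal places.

The distribution of traffic source is itself part of what the variant does — it is an intermediate outcome. Holding it fixed would remove that part of the effect; the total effect is the pooled difference.
The causal difference is the pooled difference: 0.304 − 0.275 = +0.029.

+0.03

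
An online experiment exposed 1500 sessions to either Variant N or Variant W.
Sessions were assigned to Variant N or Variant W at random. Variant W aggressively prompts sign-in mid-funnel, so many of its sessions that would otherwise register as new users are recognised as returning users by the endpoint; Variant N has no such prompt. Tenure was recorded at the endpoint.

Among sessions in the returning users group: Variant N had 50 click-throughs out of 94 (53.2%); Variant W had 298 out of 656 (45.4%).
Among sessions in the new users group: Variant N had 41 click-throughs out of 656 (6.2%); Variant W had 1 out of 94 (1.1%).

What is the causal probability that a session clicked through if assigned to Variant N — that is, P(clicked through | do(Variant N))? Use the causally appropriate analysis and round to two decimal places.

User tenure is recorded after the variant and is itself shifted by it — it sits on the causal path from variant to outcome. Conditioning on a mediator would strip out part of the effect we want; the pooled comparison gives the total causal effect.
So P(outcome | do(Variant N)) is just the pooled rate for Variant N: 91/750 = 0.121.

0.12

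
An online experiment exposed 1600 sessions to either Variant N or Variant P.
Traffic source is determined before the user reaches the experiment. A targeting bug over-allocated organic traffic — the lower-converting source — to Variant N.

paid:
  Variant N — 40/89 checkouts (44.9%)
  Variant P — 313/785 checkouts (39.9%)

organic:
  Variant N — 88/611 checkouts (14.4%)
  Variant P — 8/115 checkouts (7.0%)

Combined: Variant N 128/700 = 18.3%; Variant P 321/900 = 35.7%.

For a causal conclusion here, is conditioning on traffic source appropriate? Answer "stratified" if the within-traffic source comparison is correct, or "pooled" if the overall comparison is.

Traffic source is set before the variant has any effect — it is not caused by the variant — and it independently drives the outcome. That makes it a confounder, so the causal comparison is within traffic source levels.
Within each level — paid: 44.9% vs 39.9%; organic: 14.4% vs 7.0% — Variant N is higher every time.

stratified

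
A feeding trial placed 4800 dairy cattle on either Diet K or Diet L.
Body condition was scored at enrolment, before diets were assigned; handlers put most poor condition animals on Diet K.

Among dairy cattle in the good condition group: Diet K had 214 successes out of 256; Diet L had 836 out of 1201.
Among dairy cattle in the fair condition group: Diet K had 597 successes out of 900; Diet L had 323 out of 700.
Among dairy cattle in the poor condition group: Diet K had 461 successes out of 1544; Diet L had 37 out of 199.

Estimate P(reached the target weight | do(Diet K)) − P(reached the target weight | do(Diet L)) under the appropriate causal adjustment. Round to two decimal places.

+0.15

The imbalance in starting body condition arose from how dairy cattle were allocated, not from anything the diet did; and starting body condition independently affects the outcome. The pooled gap is confounded — condition on starting body condition.
Adjusting over the population distribution of starting body condition: 0.304·(0.836−0.696) + 0.333·(0.663−0.461) + 0.363·(0.299−0.186) = +0.151.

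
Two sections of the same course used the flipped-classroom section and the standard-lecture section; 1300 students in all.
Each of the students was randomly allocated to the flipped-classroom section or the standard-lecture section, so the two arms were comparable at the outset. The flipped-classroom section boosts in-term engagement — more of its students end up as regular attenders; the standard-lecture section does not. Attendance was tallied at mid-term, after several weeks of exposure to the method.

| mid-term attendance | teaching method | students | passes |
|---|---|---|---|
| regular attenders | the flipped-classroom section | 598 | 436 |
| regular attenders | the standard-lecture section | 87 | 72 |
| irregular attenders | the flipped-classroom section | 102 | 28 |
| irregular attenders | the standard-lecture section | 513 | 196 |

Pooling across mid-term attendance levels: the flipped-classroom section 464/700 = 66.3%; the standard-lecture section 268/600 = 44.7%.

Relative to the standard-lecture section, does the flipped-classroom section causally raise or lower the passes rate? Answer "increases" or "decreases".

increases

Mid-term attendance is downstream of the teaching method. One should not condition on a consequence of treatment, so the overall rates are the right comparison.
Pooled: the flipped-classroom section 66.3% vs the standard-lecture section 44.7%; the flipped-classroom section is higher overall.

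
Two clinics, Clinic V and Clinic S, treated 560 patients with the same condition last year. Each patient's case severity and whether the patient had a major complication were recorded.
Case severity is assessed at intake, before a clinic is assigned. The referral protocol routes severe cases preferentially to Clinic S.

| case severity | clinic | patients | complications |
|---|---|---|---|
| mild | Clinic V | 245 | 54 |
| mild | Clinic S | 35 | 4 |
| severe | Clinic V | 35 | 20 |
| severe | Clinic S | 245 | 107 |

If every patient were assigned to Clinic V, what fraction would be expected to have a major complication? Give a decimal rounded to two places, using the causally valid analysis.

0.40

The case severity-specific comparison favours Clinic S throughout, but the pooled figures favour Clinic V. The question is whether to condition on case severity.
Case severity differs across clinics for reasons unrelated to any effect of the clinic itself, and it separately predicts the outcome — a classic confounder. We must compare within case severity levels.
Standardising Clinic V to the population case severity mix: 0.500·54/245 + 0.500·20/35 = 0.396.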